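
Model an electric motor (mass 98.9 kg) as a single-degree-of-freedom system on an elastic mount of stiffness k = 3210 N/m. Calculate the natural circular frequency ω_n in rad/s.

ω_n = √(k/m) = √(3210/98.9) = √32.46 = 5.697 rad/s.

5.70 rad/s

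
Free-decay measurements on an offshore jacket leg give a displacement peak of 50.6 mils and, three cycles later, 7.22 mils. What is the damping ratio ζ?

Logarithmic decrement δ = (1/n)·ln(x₀/x_n) = (1/3)·ln(50.6/7.22) = (1/3)·ln(7.008) = 0.6490.
ζ = δ/√(4π² + δ²) = 0.6490/√(39.48 + 0.421) = 0.6490/6.317 = 0.1027.

0.103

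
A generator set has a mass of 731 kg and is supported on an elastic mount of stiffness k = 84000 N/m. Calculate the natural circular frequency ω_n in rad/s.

10.7 rad/s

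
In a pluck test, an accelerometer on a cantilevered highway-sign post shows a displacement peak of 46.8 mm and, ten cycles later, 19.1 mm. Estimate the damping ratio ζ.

0.0143

Logarithmic decrement δ = (1/n)·ln(x₀/x_n) = (1/10)·ln(46.8/19.1) = (1/10)·ln(2.450) = 0.08962.
ζ = δ/√(4π² + δ²) = 0.08962/√(39.48 + 0.00803) = 0.08962/6.284 = 0.01426.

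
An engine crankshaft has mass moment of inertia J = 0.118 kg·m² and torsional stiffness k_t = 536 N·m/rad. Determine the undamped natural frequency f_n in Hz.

10.7 Hz

ω_n = √(k_t/J) = √(536/0.118) = √4542 = 67.40 rad/s.
f_n = ω_n/(2π) = 67.40/6.283 = 10.73 Hz.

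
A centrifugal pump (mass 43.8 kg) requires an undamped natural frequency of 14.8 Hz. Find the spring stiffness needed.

379000 N/m

ω_n = 2πf_n = 2π × 14.8 = 92.99 rad/s.
k = m·ω_n² = 43.8 × 92.99² = 43.8 × 8647 = 378800 N/m.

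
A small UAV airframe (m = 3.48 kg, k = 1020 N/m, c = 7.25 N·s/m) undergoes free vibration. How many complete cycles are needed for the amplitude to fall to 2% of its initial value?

ζ = c/(2√(km)) = 7.25/(2√(1020 × 3.48)) = 7.25/119.2 = 0.06084.
Logarithmic decrement δ = 2πζ/√(1 − ζ²) = 2π × 0.06084/√(1 − 0.00370) = 0.3830.
x_n/x₀ = e^(−nδ) ≤ 0.02; take ln: n ≥ ln(1/0.02)/δ = 3.912/0.3830 = 10.21.
So 11 complete cycles are required.

11 cycles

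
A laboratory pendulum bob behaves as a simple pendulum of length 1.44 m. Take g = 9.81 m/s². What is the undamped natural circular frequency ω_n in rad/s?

2.61 rad/s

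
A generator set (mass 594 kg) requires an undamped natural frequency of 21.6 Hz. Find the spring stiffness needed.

10900000 N/m

ω_n = 2πf_n = 2π × 21.6 = 135.7 rad/s.
k = m·ω_n² = 594 × 135.7² = 594 × 18420 = 10940000 N/m.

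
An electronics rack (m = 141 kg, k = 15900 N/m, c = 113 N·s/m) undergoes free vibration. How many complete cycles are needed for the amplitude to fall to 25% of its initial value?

6 cycles

ζ = c/(2√(km)) = 113/(2√(15900 × 141)) = 113/2995 = 0.03773.
Logarithmic decrement δ = 2πζ/√(1 − ζ²) = 2π × 0.03773/√(1 − 0.00142) = 0.2373.
x_n/x₀ = e^(−nδ) ≤ 0.25; take ln: n ≥ ln(1/0.25)/δ = 1.386/0.2373 = 5.843.
So 6 complete cycles are required.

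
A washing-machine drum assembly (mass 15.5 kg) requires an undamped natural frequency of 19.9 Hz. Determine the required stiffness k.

242000 N/m

ω_n = 2πf_n = 2π × 19.9 = 125.0 rad/s.
k = m·ω_n² = 15.5 × 125.0² = 15.5 × 15630 = 242300 N/m.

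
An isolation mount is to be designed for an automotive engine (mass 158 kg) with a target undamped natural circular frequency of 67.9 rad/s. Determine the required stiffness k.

728000 N/m

k = m·ω_n² = 158 × 67.90² = 158 × 4610 = 728400 N/m.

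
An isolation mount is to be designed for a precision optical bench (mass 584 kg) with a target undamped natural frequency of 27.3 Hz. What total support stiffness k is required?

ω_n = 2πf_n = 2π × 27.3 = 171.5 rad/s.
k = m·ω_n² = 584 × 171.5² = 584 × 29420 = 17180000 N/m.

17200000 N/m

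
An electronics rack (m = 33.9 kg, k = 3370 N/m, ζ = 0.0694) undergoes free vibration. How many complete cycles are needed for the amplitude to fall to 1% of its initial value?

Logarithmic decrement δ = 2πζ/√(1 − ζ²) = 2π × 0.06940/√(1 − 0.00482) = 0.4371.
x_n/x₀ = e^(−nδ) ≤ 0.01; take ln: n ≥ ln(1/0.01)/δ = 4.605/0.4371 = 10.54.
So 11 complete cycles are required.

11 cycles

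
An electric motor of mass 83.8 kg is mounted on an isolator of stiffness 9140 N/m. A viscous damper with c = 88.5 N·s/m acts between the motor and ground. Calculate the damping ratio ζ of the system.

0.0506

ω_n = √(k/m) = √(9140/83.8) = 10.44 rad/s.
Critical damping c_c = 2√(k·m) = 2√(9140 × 83.8) = 1750 N·s/m, so ζ = c/c_c = 88.5/1750 = 0.05056.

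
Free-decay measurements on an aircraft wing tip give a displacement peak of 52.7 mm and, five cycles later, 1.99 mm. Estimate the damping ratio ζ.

0.104

Logarithmic decrement δ = (1/n)·ln(x₀/x_n) = (1/5)·ln(52.7/1.99) = (1/5)·ln(26.48) = 0.6553.
ζ = δ/√(4π² + δ²) = 0.6553/√(39.48 + 0.429) = 0.6553/6.317 = 0.1037.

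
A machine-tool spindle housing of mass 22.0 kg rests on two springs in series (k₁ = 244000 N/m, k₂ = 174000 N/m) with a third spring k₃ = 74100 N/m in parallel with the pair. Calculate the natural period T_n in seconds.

0.0703 s

Series pair: k_s = k₁k₂/(k₁+k₂) = (244000)(174000)/(244000 + 174000) = 101600 N/m. In parallel with k₃: k_eq = 101600 + 74100 = 175700 N/m.
ω_n = √(k_eq/m) = √(175700/22.0) = √7985 = 89.36 rad/s.
T_n = 2π/ω_n = 6.283/89.36 = 0.07031 s.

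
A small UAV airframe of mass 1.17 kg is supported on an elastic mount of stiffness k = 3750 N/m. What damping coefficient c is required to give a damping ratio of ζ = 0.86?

114 N·s/m

c_c = 2√(k·m) = 2√(3750 × 1.17) = 132.5 N·s/m.
c = ζ·c_c = 0.86 × 132.5 = 113.9 N·s/m.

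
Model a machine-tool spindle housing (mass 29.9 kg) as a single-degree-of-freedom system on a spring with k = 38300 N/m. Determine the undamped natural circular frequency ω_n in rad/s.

ω_n = √(k/m) = √(38300/29.9) = √1281 = 35.79 rad/s.

35.8 rad/s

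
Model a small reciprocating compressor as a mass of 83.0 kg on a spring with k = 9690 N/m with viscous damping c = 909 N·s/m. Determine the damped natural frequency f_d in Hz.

ω_n = √(k/m) = √(9690/83.0) = 10.80 rad/s.
Critical damping c_c = 2√(k·m) = 2√(9690 × 83.0) = 1794 N·s/m, so ζ = c/c_c = 909/1794 = 0.5068.
ω_d = ω_n√(1 − ζ²) = 10.80 × √(1 − 0.257) = 9.315 rad/s.
f_d = ω_d/(2π) = 1.482 Hz.

1.48 Hz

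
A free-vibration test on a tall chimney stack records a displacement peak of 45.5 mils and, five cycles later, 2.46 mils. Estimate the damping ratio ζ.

Logarithmic decrement δ = (1/n)·ln(x₀/x_n) = (1/5)·ln(45.5/2.46) = (1/5)·ln(18.50) = 0.5835.
ζ = δ/√(4π² + δ²) = 0.5835/√(39.48 + 0.340) = 0.5835/6.310 = 0.09247.

0.0925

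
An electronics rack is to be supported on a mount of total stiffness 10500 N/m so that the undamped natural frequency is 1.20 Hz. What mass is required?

185 kg

ω_n = 2πf_n = 2π × 1.20 = 7.540 rad/s.
m = k/ω_n² = 10500/7.540² = 10500/56.85 = 184.7 kg.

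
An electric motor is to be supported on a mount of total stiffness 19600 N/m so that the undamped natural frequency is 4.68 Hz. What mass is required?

22.7 kg

ω_n = 2πf_n = 2π × 4.68 = 29.41 rad/s.
m = k/ω_n² = 19600/29.41² = 19600/864.7 = 22.67 kg.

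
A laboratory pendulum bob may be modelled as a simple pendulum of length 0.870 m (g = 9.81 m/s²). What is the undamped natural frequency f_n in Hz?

0.534 Hz

For a simple pendulum ω_n = √(g/L) = √(9.81/0.870) = √11.28 = 3.358 rad/s.
f_n = ω_n/(2π) = 3.358/6.283 = 0.5344 Hz.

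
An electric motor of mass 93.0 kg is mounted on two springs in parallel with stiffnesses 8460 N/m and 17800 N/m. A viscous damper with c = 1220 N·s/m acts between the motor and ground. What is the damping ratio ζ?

0.390

Parallel springs add: k_eq = 8460 + 17800 = 26260 N/m.
ω_n = √(k_eq/m) = √(26260/93.0) = 16.80 rad/s.
Critical damping c_c = 2√(k_eq·m) = 2√(26260 × 93.0) = 3125 N·s/m, so ζ = c/c_c = 1220/3125 = 0.3903.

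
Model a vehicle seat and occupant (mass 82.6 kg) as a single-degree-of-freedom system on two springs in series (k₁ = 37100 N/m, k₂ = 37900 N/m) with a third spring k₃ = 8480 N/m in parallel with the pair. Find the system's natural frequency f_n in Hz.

2.89 Hz

Series pair: k_s = k₁k₂/(k₁+k₂) = (37100)(37900)/(37100 + 37900) = 18750 N/m. In parallel with k₃: k_eq = 18750 + 8480 = 27230 N/m.
ω_n = √(k_eq/m) = √(27230/82.6) = √329.6 = 18.16 rad/s.
f_n = ω_n/(2π) = 18.16/6.283 = 2.890 Hz.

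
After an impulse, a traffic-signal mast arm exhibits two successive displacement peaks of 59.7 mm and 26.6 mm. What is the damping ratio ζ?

0.128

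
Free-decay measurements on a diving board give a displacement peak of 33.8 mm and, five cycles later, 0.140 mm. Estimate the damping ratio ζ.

0.172

Logarithmic decrement δ = (1/n)·ln(x₀/x_n) = (1/5)·ln(33.8/0.140) = (1/5)·ln(241.4) = 1.097.
ζ = δ/√(4π² + δ²) = 1.097/√(39.48 + 1.20) = 1.097/6.378 = 0.1720.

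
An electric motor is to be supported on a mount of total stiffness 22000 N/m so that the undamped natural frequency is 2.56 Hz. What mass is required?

85.0 kg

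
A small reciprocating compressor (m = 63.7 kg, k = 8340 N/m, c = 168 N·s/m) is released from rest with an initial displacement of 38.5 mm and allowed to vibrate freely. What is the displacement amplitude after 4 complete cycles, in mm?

2.09 mm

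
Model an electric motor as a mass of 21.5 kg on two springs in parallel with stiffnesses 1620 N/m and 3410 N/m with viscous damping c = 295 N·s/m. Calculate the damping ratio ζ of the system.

Parallel springs add: k_eq = 1620 + 3410 = 5030 N/m.
ω_n = √(k_eq/m) = √(5030/21.5) = 15.30 rad/s.
Critical damping c_c = 2√(k_eq·m) = 2√(5030 × 21.5) = 657.7 N·s/m, so ζ = c/c_c = 295/657.7 = 0.4485.

0.449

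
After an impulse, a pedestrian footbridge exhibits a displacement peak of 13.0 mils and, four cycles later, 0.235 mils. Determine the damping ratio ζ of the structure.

Logarithmic decrement δ = (1/n)·ln(x₀/x_n) = (1/4)·ln(13.0/0.235) = (1/4)·ln(55.32) = 1.003.
ζ = δ/√(4π² + δ²) = 1.003/√(39.48 + 1.01) = 1.003/6.363 = 0.1577.

0.158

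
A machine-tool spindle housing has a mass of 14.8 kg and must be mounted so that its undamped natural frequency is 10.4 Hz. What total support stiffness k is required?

63200 N/m

ω_n = 2πf_n = 2π × 10.4 = 65.35 rad/s.
k = m·ω_n² = 14.8 × 65.35² = 14.8 × 4270 = 63200 N/m.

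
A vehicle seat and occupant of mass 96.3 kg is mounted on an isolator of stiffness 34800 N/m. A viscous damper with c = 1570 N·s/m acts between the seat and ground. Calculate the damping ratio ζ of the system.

0.429

ω_n = √(k/m) = √(34800/96.3) = 19.01 rad/s.
Critical damping c_c = 2√(k·m) = 2√(34800 × 96.3) = 3661 N·s/m, so ζ = c/c_c = 1570/3661 = 0.4288.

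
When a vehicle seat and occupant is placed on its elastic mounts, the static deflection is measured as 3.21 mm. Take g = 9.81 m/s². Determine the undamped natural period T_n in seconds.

ω_n = √(g/δ_st) = √(9.81/0.00321) = √3056 = 55.28 rad/s.
T_n = 2π/ω_n = 6.283/55.28 = 0.1137 s.

0.114 s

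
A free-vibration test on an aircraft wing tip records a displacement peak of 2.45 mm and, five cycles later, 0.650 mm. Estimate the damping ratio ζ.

0.0422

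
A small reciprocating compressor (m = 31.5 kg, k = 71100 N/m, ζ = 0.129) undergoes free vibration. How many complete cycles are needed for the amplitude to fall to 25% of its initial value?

Logarithmic decrement δ = 2πζ/√(1 − ζ²) = 2π × 0.1290/√(1 − 0.0166) = 0.8174.
x_n/x₀ = e^(−nδ) ≤ 0.25; take ln: n ≥ ln(1/0.25)/δ = 1.386/0.8174 = 1.696.
So 2 complete cycles are required.

2 cycles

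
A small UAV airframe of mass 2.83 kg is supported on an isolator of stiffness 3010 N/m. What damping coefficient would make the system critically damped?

185 N·s/m

c_c = 2√(k·m) = 2√(3010 × 2.83) = 2 × 92.29 = 184.6 N·s/m.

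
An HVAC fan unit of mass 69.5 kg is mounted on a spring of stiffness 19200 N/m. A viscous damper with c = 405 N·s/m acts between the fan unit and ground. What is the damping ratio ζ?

0.175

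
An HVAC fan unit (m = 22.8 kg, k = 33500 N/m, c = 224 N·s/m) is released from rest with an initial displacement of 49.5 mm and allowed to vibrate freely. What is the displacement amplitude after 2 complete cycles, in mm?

9.76 mm

ζ = c/(2√(km)) = 224/(2√(33500 × 22.8)) = 224/1748 = 0.1282.
Logarithmic decrement δ = 2πζ/√(1 − ζ²) = 2π × 0.1282/√(1 − 0.0164) = 0.8119.
After n cycles, x_n/x₀ = e^(−nδ), so x_2 = 49.5 × e^(−2 × 0.8119) = 49.5 × 0.1971 = 9.759 mm.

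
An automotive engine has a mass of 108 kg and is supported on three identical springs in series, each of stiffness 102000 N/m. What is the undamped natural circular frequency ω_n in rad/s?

17.7 rad/s

Series springs: 1/k_eq = 3/102000, so k_eq = 102000/3 = 34000 N/m.
ω_n = √(k_eq/m) = √(34000/108) = √314.8 = 17.74 rad/s.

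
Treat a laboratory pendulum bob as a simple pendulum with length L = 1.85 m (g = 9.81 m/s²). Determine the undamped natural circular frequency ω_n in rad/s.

For a simple pendulum ω_n = √(g/L) = √(9.81/1.85) = √5.303 = 2.303 rad/s.

2.30 rad/s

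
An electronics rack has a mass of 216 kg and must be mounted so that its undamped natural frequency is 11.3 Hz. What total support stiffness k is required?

1090000 N/m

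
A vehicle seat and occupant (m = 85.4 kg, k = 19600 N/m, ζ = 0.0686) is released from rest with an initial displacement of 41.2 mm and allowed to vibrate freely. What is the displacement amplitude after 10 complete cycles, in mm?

Logarithmic decrement δ = 2πζ/√(1 − ζ²) = 2π × 0.06860/√(1 − 0.00471) = 0.4320.
After n cycles, x_n/x₀ = e^(−nδ), so x_10 = 41.2 × e^(−10 × 0.4320) = 41.2 × 0.01329 = 0.5477 mm.

0.548 mm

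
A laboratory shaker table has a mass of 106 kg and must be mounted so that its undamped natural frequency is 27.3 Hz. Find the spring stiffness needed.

3120000 N/m

ω_n = 2πf_n = 2π × 27.3 = 171.5 rad/s.
k = m·ω_n² = 106 × 171.5² = 106 × 29420 = 3119000 N/m.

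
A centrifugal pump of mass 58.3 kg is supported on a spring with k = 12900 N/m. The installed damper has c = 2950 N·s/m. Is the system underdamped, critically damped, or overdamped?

overdamped

c_c = 2√(k·m) = 1734 N·s/m; ζ = c/c_c = 2950/1734 = 1.70.
Since ζ > 1 the system is overdamped.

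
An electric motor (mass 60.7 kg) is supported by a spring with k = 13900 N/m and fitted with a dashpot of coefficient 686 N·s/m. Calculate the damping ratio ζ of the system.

ω_n = √(k/m) = √(13900/60.7) = 15.13 rad/s.
Critical damping c_c = 2√(k·m) = 2√(13900 × 60.7) = 1837 N·s/m, so ζ = c/c_c = 686/1837 = 0.3734.

0.373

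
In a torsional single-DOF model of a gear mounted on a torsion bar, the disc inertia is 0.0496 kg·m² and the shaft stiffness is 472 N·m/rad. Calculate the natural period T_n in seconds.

0.0644 s

ω_n = √(k_t/J) = √(472/0.0496) = √9516 = 97.55 rad/s.
T_n = 2π/ω_n = 6.283/97.55 = 0.06441 s.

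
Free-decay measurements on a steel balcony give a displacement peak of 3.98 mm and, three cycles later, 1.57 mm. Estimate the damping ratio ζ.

0.0493

Logarithmic decrement δ = (1/n)·ln(x₀/x_n) = (1/3)·ln(3.98/1.57) = (1/3)·ln(2.535) = 0.3101.
ζ = δ/√(4π² + δ²) = 0.3101/√(39.48 + 0.0961) = 0.3101/6.291 = 0.04929.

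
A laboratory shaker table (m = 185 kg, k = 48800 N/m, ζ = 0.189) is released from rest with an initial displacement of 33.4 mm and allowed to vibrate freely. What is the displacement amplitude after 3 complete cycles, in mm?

Logarithmic decrement δ = 2πζ/√(1 − ζ²) = 2π × 0.1890/√(1 − 0.0357) = 1.209.
After n cycles, x_n/x₀ = e^(−nδ), so x_3 = 33.4 × e^(−3 × 1.209) = 33.4 × 0.02657 = 0.8875 mm.

0.887 mm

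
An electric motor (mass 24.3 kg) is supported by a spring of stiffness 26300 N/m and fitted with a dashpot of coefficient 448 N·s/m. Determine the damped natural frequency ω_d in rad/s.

31.6 rad/s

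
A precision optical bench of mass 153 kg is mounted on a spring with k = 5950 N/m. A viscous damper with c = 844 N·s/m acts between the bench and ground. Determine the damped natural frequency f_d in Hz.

ω_n = √(k/m) = √(5950/153) = 6.236 rad/s.
Critical damping c_c = 2√(k·m) = 2√(5950 × 153) = 1908 N·s/m, so ζ = c/c_c = 844/1908 = 0.4423.
ω_d = ω_n√(1 − ζ²) = 6.236 × √(1 − 0.196) = 5.593 rad/s.
f_d = ω_d/(2π) = 0.8901 Hz.

0.890 Hz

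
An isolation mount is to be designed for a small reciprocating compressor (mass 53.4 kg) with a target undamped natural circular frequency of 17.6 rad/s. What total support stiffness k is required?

k = m·ω_n² = 53.4 × 17.60² = 53.4 × 309.8 = 16540 N/m.

16500 N/m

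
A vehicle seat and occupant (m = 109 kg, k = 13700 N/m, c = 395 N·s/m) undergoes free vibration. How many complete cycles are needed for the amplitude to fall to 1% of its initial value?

ζ = c/(2√(km)) = 395/(2√(13700 × 109)) = 395/2444 = 0.1616.
Logarithmic decrement δ = 2πζ/√(1 − ζ²) = 2π × 0.1616/√(1 − 0.0261) = 1.029.
x_n/x₀ = e^(−nδ) ≤ 0.01; take ln: n ≥ ln(1/0.01)/δ = 4.605/1.029 = 4.475.
So 5 complete cycles are required.

5 cycles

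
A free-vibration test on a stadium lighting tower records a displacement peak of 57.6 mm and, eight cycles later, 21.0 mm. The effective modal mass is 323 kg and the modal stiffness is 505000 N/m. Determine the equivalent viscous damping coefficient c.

513 N·s/m

Logarithmic decrement δ = (1/n)·ln(x₀/x_n) = (1/8)·ln(57.6/21.0) = (1/8)·ln(2.743) = 0.1261.
ζ = δ/√(4π² + δ²) = 0.1261/√(39.48 + 0.0159) = 0.1261/6.284 = 0.02007.
c = ζ · 2√(km) = 0.02007 × 2√(505000 × 323) = 0.02007 × 25540 = 512.6 N·s/m.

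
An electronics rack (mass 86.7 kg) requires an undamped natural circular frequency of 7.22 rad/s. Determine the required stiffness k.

k = m·ω_n² = 86.7 × 7.220² = 86.7 × 52.13 = 4520 N/m.

4520 N/m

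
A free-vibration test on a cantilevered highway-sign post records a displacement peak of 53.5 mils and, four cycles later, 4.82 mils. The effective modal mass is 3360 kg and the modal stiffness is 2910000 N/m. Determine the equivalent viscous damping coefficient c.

Logarithmic decrement δ = (1/n)·ln(x₀/x_n) = (1/4)·ln(53.5/4.82) = (1/4)·ln(11.10) = 0.6017.
ζ = δ/√(4π² + δ²) = 0.6017/√(39.48 + 0.362) = 0.6017/6.312 = 0.09533.
c = ζ · 2√(km) = 0.09533 × 2√(2910000 × 3360) = 0.09533 × 197800 = 18850 N·s/m.

18900 N·s/m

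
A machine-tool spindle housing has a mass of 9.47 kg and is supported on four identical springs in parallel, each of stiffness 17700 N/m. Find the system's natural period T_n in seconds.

Parallel springs add: k_eq = 4 × 17700 = 70800 N/m.
ω_n = √(k_eq/m) = √(70800/9.47) = √7476 = 86.47 rad/s.
T_n = 2π/ω_n = 6.283/86.47 = 0.07267 s.

0.0727 s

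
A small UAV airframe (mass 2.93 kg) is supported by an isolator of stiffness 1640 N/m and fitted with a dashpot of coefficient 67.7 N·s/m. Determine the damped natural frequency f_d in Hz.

3.29 Hz

ω_n = √(k/m) = √(1640/2.93) = 23.66 rad/s.
Critical damping c_c = 2√(k·m) = 2√(1640 × 2.93) = 138.6 N·s/m, so ζ = c/c_c = 67.7/138.6 = 0.4883.
ω_d = ω_n√(1 − ζ²) = 23.66 × √(1 − 0.238) = 20.65 rad/s.
f_d = ω_d/(2π) = 3.286 Hz.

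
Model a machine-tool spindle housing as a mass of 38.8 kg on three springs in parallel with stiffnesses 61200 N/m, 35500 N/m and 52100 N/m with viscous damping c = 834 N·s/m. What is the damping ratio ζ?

Parallel springs add: k_eq = 61200 + 35500 + 52100 = 148800 N/m.
ω_n = √(k_eq/m) = √(148800/38.8) = 61.93 rad/s.
Critical damping c_c = 2√(k_eq·m) = 2√(148800 × 38.8) = 4806 N·s/m, so ζ = c/c_c = 834/4806 = 0.1735.

0.174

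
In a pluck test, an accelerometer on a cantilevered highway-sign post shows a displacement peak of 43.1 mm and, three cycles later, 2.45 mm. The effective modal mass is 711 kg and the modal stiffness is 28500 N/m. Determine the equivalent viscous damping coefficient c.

1350 N·s/m

Logarithmic decrement δ = (1/n)·ln(x₀/x_n) = (1/3)·ln(43.1/2.45) = (1/3)·ln(17.59) = 0.9558.
ζ = δ/√(4π² + δ²) = 0.9558/√(39.48 + 0.914) = 0.9558/6.355 = 0.1504.
c = ζ · 2√(km) = 0.1504 × 2√(28500 × 711) = 0.1504 × 9003 = 1354 N·s/m.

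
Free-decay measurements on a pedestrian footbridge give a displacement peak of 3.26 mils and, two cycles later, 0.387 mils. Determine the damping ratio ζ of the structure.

0.167

Logarithmic decrement δ = (1/n)·ln(x₀/x_n) = (1/2)·ln(3.26/0.387) = (1/2)·ln(8.424) = 1.066.
ζ = δ/√(4π² + δ²) = 1.066/√(39.48 + 1.14) = 1.066/6.373 = 0.1672.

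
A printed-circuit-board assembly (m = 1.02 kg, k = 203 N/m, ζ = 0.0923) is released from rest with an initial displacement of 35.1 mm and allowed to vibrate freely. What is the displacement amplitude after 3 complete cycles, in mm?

Logarithmic decrement δ = 2πζ/√(1 − ζ²) = 2π × 0.09230/√(1 − 0.00852) = 0.5824.
After n cycles, x_n/x₀ = e^(−nδ), so x_3 = 35.1 × e^(−3 × 0.5824) = 35.1 × 0.1742 = 6.116 mm.

6.12 mm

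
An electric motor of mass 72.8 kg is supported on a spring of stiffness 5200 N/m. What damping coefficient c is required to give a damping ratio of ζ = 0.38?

c_c = 2√(k·m) = 2√(5200 × 72.8) = 1231 N·s/m.
c = ζ·c_c = 0.38 × 1231 = 467.6 N·s/m.

468 N·s/m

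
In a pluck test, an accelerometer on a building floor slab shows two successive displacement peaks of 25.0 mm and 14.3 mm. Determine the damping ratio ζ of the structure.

0.0886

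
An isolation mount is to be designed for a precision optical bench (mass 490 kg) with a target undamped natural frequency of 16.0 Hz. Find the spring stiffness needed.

4950000 N/m

ω_n = 2πf_n = 2π × 16.0 = 100.5 rad/s.
k = m·ω_n² = 490 × 100.5² = 490 × 10110 = 4952000 N/m.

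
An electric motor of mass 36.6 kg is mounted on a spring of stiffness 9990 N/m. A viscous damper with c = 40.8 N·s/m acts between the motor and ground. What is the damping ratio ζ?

0.0337

ω_n = √(k/m) = √(9990/36.6) = 16.52 rad/s.
Critical damping c_c = 2√(k·m) = 2√(9990 × 36.6) = 1209 N·s/m, so ζ = c/c_c = 40.8/1209 = 0.03374.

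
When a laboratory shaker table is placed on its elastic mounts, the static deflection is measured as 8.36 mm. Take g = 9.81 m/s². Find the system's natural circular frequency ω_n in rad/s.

ω_n = √(g/δ_st) = √(9.81/0.00836) = √1173 = 34.26 rad/s.

34.3 rad/s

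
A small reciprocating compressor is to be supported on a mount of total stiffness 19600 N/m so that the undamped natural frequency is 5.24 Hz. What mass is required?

ω_n = 2πf_n = 2π × 5.24 = 32.92 rad/s.
m = k/ω_n² = 19600/32.92² = 19600/1084 = 18.08 kg.

18.1 kg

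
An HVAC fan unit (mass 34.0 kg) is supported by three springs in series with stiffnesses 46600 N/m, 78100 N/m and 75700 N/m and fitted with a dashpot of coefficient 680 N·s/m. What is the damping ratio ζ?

Series springs: 1/k_eq = 1/46600 + 1/78100 + 1/75700 = 4.747×10^-5, so k_eq = 21060 N/m.
ω_n = √(k_eq/m) = √(21060/34.0) = 24.89 rad/s.
Critical damping c_c = 2√(k_eq·m) = 2√(21060 × 34.0) = 1693 N·s/m, so ζ = c/c_c = 680/1693 = 0.4018.

0.402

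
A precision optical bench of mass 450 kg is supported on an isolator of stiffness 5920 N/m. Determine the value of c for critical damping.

c_c = 2√(k·m) = 2√(5920 × 450) = 2 × 1632 = 3264 N·s/m.

3260 N·s/m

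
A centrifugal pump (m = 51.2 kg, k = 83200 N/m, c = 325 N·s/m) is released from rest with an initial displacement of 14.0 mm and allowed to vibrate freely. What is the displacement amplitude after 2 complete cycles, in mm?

ζ = c/(2√(km)) = 325/(2√(83200 × 51.2)) = 325/4128 = 0.07873.
Logarithmic decrement δ = 2πζ/√(1 − ζ²) = 2π × 0.07873/√(1 − 0.00620) = 0.4962.
After n cycles, x_n/x₀ = e^(−nδ), so x_2 = 14.0 × e^(−2 × 0.4962) = 14.0 × 0.3707 = 5.189 mm.

5.19 mm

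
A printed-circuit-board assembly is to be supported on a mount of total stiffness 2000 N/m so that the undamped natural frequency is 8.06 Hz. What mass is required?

0.780 kg

ω_n = 2πf_n = 2π × 8.06 = 50.64 rad/s.
m = k/ω_n² = 2000/50.64² = 2000/2565 = 0.7798 kg.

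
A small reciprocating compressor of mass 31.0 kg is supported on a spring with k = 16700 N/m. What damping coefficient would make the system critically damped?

1440 N·s/m

c_c = 2√(k·m) = 2√(16700 × 31.0) = 2 × 719.5 = 1439 N·s/m.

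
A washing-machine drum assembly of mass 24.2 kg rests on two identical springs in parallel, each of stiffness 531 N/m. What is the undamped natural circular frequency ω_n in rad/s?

6.62 rad/s

Parallel springs add: k_eq = 2 × 531 = 1062 N/m.
ω_n = √(k_eq/m) = √(1062/24.2) = √43.88 = 6.625 rad/s.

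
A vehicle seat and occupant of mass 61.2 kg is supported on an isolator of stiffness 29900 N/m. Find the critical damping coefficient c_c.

2710 N·s/m

c_c = 2√(k·m) = 2√(29900 × 61.2) = 2 × 1353 = 2705 N·s/m.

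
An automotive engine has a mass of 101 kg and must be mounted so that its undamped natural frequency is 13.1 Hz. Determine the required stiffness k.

ω_n = 2πf_n = 2π × 13.1 = 82.31 rad/s.
k = m·ω_n² = 101 × 82.31² = 101 × 6775 = 684300 N/m.

684000 N/m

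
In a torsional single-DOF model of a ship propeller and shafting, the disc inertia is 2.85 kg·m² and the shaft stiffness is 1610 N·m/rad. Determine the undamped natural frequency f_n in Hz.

3.78 Hz

ω_n = √(k_t/J) = √(1610/2.85) = √564.9 = 23.77 rad/s.
f_n = ω_n/(2π) = 23.77/6.283 = 3.783 Hz.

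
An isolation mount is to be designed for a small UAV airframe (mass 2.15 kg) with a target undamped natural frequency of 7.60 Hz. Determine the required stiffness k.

4900 N/m

ω_n = 2πf_n = 2π × 7.60 = 47.75 rad/s.
k = m·ω_n² = 2.15 × 47.75² = 2.15 × 2280 = 4903 N/m.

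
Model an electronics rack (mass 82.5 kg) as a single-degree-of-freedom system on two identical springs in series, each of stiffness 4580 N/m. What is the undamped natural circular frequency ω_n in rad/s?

Series springs: 1/k_eq = 2/4580, so k_eq = 4580/2 = 2290 N/m.
ω_n = √(k_eq/m) = √(2290/82.5) = √27.76 = 5.269 rad/s.

5.27 rad/s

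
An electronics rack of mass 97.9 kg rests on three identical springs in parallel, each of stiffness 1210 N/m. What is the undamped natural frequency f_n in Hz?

Parallel springs add: k_eq = 3 × 1210 = 3630 N/m.
ω_n = √(k_eq/m) = √(3630/97.9) = √37.08 = 6.089 rad/s.
f_n = ω_n/(2π) = 6.089/6.283 = 0.9691 Hz.

0.969 Hz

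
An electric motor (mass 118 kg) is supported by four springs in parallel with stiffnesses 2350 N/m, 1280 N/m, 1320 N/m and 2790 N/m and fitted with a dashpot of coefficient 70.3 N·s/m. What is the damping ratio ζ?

0.0368

Parallel springs add: k_eq = 2350 + 1280 + 1320 + 2790 = 7740 N/m.
ω_n = √(k_eq/m) = √(7740/118) = 8.099 rad/s.
Critical damping c_c = 2√(k_eq·m) = 2√(7740 × 118) = 1911 N·s/m, so ζ = c/c_c = 70.3/1911 = 0.03678.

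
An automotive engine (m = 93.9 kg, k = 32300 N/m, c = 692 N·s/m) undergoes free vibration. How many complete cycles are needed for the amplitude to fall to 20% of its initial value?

2 cycles

ζ = c/(2√(km)) = 692/(2√(32300 × 93.9)) = 692/3483 = 0.1987.
Logarithmic decrement δ = 2πζ/√(1 − ζ²) = 2π × 0.1987/√(1 − 0.0395) = 1.274.
x_n/x₀ = e^(−nδ) ≤ 0.2; take ln: n ≥ ln(1/0.2)/δ = 1.609/1.274 = 1.264.
So 2 complete cycles are required.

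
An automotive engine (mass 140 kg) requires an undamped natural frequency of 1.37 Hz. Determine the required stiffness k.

ω_n = 2πf_n = 2π × 1.37 = 8.608 rad/s.
k = m·ω_n² = 140 × 8.608² = 140 × 74.10 = 10370 N/m.

10400 N/m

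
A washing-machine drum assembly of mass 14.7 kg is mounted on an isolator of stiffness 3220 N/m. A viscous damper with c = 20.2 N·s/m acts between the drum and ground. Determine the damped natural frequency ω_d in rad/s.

14.8 rad/s

ω_n = √(k/m) = √(3220/14.7) = 14.80 rad/s.
Critical damping c_c = 2√(k·m) = 2√(3220 × 14.7) = 435.1 N·s/m, so ζ = c/c_c = 20.2/435.1 = 0.04642.
ω_d = ω_n√(1 − ζ²) = 14.80 × √(1 − 0.00216) = 14.78 rad/s.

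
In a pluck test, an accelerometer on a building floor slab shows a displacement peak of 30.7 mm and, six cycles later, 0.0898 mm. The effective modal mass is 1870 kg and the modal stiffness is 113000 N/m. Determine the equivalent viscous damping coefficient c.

Logarithmic decrement δ = (1/n)·ln(x₀/x_n) = (1/6)·ln(30.7/0.0898) = (1/6)·ln(341.9) = 0.9724.
ζ = δ/√(4π² + δ²) = 0.9724/√(39.48 + 0.946) = 0.9724/6.358 = 0.1529.
c = ζ · 2√(km) = 0.1529 × 2√(113000 × 1870) = 0.1529 × 29070 = 4446 N·s/m.

4450 N·s/m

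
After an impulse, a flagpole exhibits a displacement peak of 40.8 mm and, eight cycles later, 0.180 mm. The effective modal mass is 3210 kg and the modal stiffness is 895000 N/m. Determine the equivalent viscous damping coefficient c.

11500 N·s/m

Logarithmic decrement δ = (1/n)·ln(x₀/x_n) = (1/8)·ln(40.8/0.180) = (1/8)·ln(226.7) = 0.6779.
ζ = δ/√(4π² + δ²) = 0.6779/√(39.48 + 0.460) = 0.6779/6.320 = 0.1073.
c = ζ · 2√(km) = 0.1073 × 2√(895000 × 3210) = 0.1073 × 107200 = 11500 N·s/m.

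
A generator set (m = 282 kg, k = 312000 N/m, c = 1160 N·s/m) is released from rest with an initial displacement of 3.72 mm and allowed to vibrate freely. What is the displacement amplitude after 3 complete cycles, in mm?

1.16 mm

ζ = c/(2√(km)) = 1160/(2√(312000 × 282)) = 1160/18760 = 0.06183.
Logarithmic decrement δ = 2πζ/√(1 − ζ²) = 2π × 0.06183/√(1 − 0.00382) = 0.3893.
After n cycles, x_n/x₀ = e^(−nδ), so x_3 = 3.72 × e^(−3 × 0.3893) = 3.72 × 0.3111 = 1.157 mm.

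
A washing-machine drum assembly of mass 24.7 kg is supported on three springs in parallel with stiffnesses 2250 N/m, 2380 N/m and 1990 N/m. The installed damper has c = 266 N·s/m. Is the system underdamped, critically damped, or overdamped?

underdamped

Parallel springs add: k_eq = 2250 + 2380 + 1990 = 6620 N/m.
c_c = 2√(k_eq·m) = 808.7 N·s/m; ζ = c/c_c = 266/808.7 = 0.329.
Since ζ < 1 the system is underdamped.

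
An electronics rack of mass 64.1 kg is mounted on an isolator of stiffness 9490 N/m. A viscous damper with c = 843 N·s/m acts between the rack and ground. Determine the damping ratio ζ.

ω_n = √(k/m) = √(9490/64.1) = 12.17 rad/s.
Critical damping c_c = 2√(k·m) = 2√(9490 × 64.1) = 1560 N·s/m, so ζ = c/c_c = 843/1560 = 0.5404.

0.540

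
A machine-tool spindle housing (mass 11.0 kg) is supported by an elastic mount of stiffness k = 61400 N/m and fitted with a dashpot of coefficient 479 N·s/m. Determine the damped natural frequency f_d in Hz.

11.4 Hz

ω_n = √(k/m) = √(61400/11.0) = 74.71 rad/s.
Critical damping c_c = 2√(k·m) = 2√(61400 × 11.0) = 1644 N·s/m, so ζ = c/c_c = 479/1644 = 0.2914.
ω_d = ω_n√(1 − ζ²) = 74.71 × √(1 − 0.0849) = 71.47 rad/s.
f_d = ω_d/(2π) = 11.37 Hz.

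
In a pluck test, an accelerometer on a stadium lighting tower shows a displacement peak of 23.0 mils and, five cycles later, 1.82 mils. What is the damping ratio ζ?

Logarithmic decrement δ = (1/n)·ln(x₀/x_n) = (1/5)·ln(23.0/1.82) = (1/5)·ln(12.64) = 0.5073.
ζ = δ/√(4π² + δ²) = 0.5073/√(39.48 + 0.257) = 0.5073/6.304 = 0.08048.

0.0805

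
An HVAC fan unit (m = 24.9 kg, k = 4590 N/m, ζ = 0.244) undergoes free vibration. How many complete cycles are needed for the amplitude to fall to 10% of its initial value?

2 cycles

Logarithmic decrement δ = 2πζ/√(1 − ζ²) = 2π × 0.2440/√(1 − 0.0595) = 1.581.
x_n/x₀ = e^(−nδ) ≤ 0.1; take ln: n ≥ ln(1/0.1)/δ = 2.303/1.581 = 1.457.
So 2 complete cycles are required.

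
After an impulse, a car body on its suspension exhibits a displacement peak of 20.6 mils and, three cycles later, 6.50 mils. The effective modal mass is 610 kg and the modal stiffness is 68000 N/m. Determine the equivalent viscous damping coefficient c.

787 N·s/m

Logarithmic decrement δ = (1/n)·ln(x₀/x_n) = (1/3)·ln(20.6/6.50) = (1/3)·ln(3.169) = 0.3845.
ζ = δ/√(4π² + δ²) = 0.3845/√(39.48 + 0.148) = 0.3845/6.295 = 0.06108.
c = ζ · 2√(km) = 0.06108 × 2√(68000 × 610) = 0.06108 × 12880 = 786.8 N·s/m.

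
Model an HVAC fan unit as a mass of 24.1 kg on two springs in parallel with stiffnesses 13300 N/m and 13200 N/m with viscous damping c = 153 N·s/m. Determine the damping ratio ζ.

0.0957

Parallel springs add: k_eq = 13300 + 13200 = 26500 N/m.
ω_n = √(k_eq/m) = √(26500/24.1) = 33.16 rad/s.
Critical damping c_c = 2√(k_eq·m) = 2√(26500 × 24.1) = 1598 N·s/m, so ζ = c/c_c = 153/1598 = 0.09573.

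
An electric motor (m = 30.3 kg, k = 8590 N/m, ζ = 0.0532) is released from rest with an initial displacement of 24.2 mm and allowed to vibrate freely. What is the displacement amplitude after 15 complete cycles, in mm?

0.160 mm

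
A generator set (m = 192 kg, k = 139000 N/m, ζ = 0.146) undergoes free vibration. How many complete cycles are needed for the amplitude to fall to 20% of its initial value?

2 cycles

Logarithmic decrement δ = 2πζ/√(1 − ζ²) = 2π × 0.1460/√(1 − 0.0213) = 0.9273.
x_n/x₀ = e^(−nδ) ≤ 0.2; take ln: n ≥ ln(1/0.2)/δ = 1.609/0.9273 = 1.736.
So 2 complete cycles are required.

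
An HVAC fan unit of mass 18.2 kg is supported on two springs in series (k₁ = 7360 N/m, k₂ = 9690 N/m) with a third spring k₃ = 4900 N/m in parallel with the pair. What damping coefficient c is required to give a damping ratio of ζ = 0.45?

366 N·s/m

Series pair: k_s = k₁k₂/(k₁+k₂) = (7360)(9690)/(7360 + 9690) = 4183 N/m. In parallel with k₃: k_eq = 4183 + 4900 = 9083 N/m.
c_c = 2√(k_eq·m) = 2√(9083 × 18.2) = 813.2 N·s/m.
c = ζ·c_c = 0.45 × 813.2 = 365.9 N·s/m.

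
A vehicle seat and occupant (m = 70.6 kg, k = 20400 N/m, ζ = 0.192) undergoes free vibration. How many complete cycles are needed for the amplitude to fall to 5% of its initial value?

Logarithmic decrement δ = 2πζ/√(1 − ζ²) = 2π × 0.1920/√(1 − 0.0369) = 1.229.
x_n/x₀ = e^(−nδ) ≤ 0.05; take ln: n ≥ ln(1/0.05)/δ = 2.996/1.229 = 2.437.
So 3 complete cycles are required.

3 cycles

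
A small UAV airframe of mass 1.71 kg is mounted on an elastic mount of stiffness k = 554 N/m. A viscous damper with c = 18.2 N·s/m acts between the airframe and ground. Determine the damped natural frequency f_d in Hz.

2.74 Hz

ω_n = √(k/m) = √(554.0/1.71) = 18.00 rad/s.
Critical damping c_c = 2√(k·m) = 2√(554.0 × 1.71) = 61.56 N·s/m, so ζ = c/c_c = 18.2/61.56 = 0.2957.
ω_d = ω_n√(1 − ζ²) = 18.00 × √(1 − 0.0874) = 17.19 rad/s.
f_d = ω_d/(2π) = 2.737 Hz.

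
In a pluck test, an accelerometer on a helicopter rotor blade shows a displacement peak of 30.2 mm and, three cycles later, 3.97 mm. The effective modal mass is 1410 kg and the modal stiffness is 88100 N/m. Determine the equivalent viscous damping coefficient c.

2390 N·s/m

Logarithmic decrement δ = (1/n)·ln(x₀/x_n) = (1/3)·ln(30.2/3.97) = (1/3)·ln(7.607) = 0.6764.
ζ = δ/√(4π² + δ²) = 0.6764/√(39.48 + 0.457) = 0.6764/6.319 = 0.1070.
c = ζ · 2√(km) = 0.1070 × 2√(88100 × 1410) = 0.1070 × 22290 = 2386 N·s/m.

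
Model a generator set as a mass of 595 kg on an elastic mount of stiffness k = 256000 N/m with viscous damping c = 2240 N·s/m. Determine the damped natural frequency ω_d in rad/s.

ω_n = √(k/m) = √(256000/595) = 20.74 rad/s.
Critical damping c_c = 2√(k·m) = 2√(256000 × 595) = 24680 N·s/m, so ζ = c/c_c = 2240/24680 = 0.09075.
ω_d = ω_n√(1 − ζ²) = 20.74 × √(1 − 0.00824) = 20.66 rad/s.

20.7 rad/s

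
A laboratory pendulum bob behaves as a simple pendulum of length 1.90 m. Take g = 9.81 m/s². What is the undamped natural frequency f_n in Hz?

0.362 Hz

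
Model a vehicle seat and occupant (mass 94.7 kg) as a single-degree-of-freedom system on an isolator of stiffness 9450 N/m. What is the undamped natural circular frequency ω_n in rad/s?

9.99 rad/s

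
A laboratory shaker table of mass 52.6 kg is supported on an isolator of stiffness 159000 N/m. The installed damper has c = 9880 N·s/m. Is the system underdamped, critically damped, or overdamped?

c_c = 2√(k·m) = 5784 N·s/m; ζ = c/c_c = 9880/5784 = 1.71.
Since ζ > 1 the system is overdamped.

overdamped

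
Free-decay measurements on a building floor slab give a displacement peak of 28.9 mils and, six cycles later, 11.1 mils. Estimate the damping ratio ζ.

Logarithmic decrement δ = (1/n)·ln(x₀/x_n) = (1/6)·ln(28.9/11.1) = (1/6)·ln(2.604) = 0.1595.
ζ = δ/√(4π² + δ²) = 0.1595/√(39.48 + 0.0254) = 0.1595/6.285 = 0.02537.

0.0254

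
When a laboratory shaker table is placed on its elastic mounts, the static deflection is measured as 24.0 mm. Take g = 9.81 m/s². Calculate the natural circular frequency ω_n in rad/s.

20.2 rad/s

ω_n = √(g/δ_st) = √(9.81/0.0240) = √408.8 = 20.22 rad/s.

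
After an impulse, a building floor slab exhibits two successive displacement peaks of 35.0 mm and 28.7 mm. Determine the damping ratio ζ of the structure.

Logarithmic decrement δ = (1/n)·ln(x₀/x_n) = (1/1)·ln(35.0/28.7) = (1/1)·ln(1.220) = 0.1985.
ζ = δ/√(4π² + δ²) = 0.1985/√(39.48 + 0.0394) = 0.1985/6.286 = 0.03157.

0.0316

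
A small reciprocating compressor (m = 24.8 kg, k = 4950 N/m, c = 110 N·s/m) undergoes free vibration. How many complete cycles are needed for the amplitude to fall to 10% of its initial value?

3 cycles

ζ = c/(2√(km)) = 110/(2√(4950 × 24.8)) = 110/700.7 = 0.1570.
Logarithmic decrement δ = 2πζ/√(1 − ζ²) = 2π × 0.1570/√(1 − 0.0246) = 0.9987.
x_n/x₀ = e^(−nδ) ≤ 0.1; take ln: n ≥ ln(1/0.1)/δ = 2.303/0.9987 = 2.306.
So 3 complete cycles are required.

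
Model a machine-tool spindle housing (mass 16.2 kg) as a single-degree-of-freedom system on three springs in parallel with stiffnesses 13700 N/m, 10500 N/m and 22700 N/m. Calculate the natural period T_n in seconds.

0.117 s

Parallel springs add: k_eq = 13700 + 10500 + 22700 = 46900 N/m.
ω_n = √(k_eq/m) = √(46900/16.2) = √2895 = 53.81 rad/s.
T_n = 2π/ω_n = 6.283/53.81 = 0.1168 s.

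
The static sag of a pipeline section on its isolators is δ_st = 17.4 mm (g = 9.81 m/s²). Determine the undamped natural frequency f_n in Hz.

ω_n = √(g/δ_st) = √(9.81/0.0174) = √563.8 = 23.74 rad/s.
f_n = ω_n/(2π) = 23.74/6.283 = 3.779 Hz.

3.78 Hz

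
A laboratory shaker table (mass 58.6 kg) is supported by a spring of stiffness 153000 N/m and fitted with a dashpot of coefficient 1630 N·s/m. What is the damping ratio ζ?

0.272

ω_n = √(k/m) = √(153000/58.6) = 51.10 rad/s.
Critical damping c_c = 2√(k·m) = 2√(153000 × 58.6) = 5989 N·s/m, so ζ = c/c_c = 1630/5989 = 0.2722.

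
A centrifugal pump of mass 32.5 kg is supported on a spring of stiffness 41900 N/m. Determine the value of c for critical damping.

2330 N·s/m

c_c = 2√(k·m) = 2√(41900 × 32.5) = 2 × 1167 = 2334 N·s/m.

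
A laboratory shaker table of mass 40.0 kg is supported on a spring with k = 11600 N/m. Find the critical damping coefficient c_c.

1360 N·s/m

c_c = 2√(k·m) = 2√(11600 × 40.0) = 2 × 681.2 = 1362 N·s/m.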